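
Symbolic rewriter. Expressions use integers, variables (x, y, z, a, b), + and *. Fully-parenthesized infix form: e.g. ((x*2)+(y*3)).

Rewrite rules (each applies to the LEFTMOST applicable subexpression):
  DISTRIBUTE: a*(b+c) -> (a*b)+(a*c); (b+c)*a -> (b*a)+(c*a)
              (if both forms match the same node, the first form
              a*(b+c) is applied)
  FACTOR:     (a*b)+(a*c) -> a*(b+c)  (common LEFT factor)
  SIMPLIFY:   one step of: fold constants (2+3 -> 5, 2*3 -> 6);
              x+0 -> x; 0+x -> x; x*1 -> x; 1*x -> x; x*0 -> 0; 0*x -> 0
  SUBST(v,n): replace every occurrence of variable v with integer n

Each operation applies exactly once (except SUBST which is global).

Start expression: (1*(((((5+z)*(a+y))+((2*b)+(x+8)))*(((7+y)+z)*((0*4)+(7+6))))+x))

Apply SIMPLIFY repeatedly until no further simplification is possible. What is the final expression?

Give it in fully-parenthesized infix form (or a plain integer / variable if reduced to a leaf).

Start: (1*(((((5+z)*(a+y))+((2*b)+(x+8)))*(((7+y)+z)*((0*4)+(7+6))))+x))
Step 1: at root: (1*(((((5+z)*(a+y))+((2*b)+(x+8)))*(((7+y)+z)*((0*4)+(7+6))))+x)) -> (((((5+z)*(a+y))+((2*b)+(x+8)))*(((7+y)+z)*((0*4)+(7+6))))+x); overall: (1*(((((5+z)*(a+y))+((2*b)+(x+8)))*(((7+y)+z)*((0*4)+(7+6))))+x)) -> (((((5+z)*(a+y))+((2*b)+(x+8)))*(((7+y)+z)*((0*4)+(7+6))))+x)
Step 2: at LRRL: (0*4) -> 0; overall: (((((5+z)*(a+y))+((2*b)+(x+8)))*(((7+y)+z)*((0*4)+(7+6))))+x) -> (((((5+z)*(a+y))+((2*b)+(x+8)))*(((7+y)+z)*(0+(7+6))))+x)
Step 3: at LRR: (0+(7+6)) -> (7+6); overall: (((((5+z)*(a+y))+((2*b)+(x+8)))*(((7+y)+z)*(0+(7+6))))+x) -> (((((5+z)*(a+y))+((2*b)+(x+8)))*(((7+y)+z)*(7+6)))+x)
Step 4: at LRR: (7+6) -> 13; overall: (((((5+z)*(a+y))+((2*b)+(x+8)))*(((7+y)+z)*(7+6)))+x) -> (((((5+z)*(a+y))+((2*b)+(x+8)))*(((7+y)+z)*13))+x)
Fixed point: (((((5+z)*(a+y))+((2*b)+(x+8)))*(((7+y)+z)*13))+x)

Answer: (((((5+z)*(a+y))+((2*b)+(x+8)))*(((7+y)+z)*13))+x)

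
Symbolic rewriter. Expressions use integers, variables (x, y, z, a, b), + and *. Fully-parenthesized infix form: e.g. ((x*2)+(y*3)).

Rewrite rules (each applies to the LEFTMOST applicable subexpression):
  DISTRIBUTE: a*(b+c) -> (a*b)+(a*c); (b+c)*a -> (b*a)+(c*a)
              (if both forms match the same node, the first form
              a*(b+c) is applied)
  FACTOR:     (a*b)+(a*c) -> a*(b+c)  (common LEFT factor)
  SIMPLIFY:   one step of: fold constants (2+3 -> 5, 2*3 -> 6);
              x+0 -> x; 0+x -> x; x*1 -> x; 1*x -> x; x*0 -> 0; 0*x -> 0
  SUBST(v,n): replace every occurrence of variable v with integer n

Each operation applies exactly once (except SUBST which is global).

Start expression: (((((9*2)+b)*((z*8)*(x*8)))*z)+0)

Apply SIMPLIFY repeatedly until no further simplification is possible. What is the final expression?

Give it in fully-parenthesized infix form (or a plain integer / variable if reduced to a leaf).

Start: (((((9*2)+b)*((z*8)*(x*8)))*z)+0)
Step 1: at root: (((((9*2)+b)*((z*8)*(x*8)))*z)+0) -> ((((9*2)+b)*((z*8)*(x*8)))*z); overall: (((((9*2)+b)*((z*8)*(x*8)))*z)+0) -> ((((9*2)+b)*((z*8)*(x*8)))*z)
Step 2: at LLL: (9*2) -> 18; overall: ((((9*2)+b)*((z*8)*(x*8)))*z) -> (((18+b)*((z*8)*(x*8)))*z)
Fixed point: (((18+b)*((z*8)*(x*8)))*z)

Answer: (((18+b)*((z*8)*(x*8)))*z)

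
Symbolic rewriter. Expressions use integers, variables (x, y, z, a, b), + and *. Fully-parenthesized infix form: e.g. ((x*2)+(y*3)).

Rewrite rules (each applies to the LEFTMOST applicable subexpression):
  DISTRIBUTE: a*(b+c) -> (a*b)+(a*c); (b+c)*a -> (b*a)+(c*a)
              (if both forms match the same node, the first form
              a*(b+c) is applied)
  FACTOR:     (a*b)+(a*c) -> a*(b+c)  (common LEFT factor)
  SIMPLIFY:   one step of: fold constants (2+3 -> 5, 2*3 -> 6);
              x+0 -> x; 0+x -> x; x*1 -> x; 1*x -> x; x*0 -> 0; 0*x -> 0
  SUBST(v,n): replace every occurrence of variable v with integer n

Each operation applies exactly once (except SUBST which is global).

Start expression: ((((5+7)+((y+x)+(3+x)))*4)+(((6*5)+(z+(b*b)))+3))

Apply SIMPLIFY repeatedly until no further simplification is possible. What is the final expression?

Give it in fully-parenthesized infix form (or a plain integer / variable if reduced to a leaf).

Start: ((((5+7)+((y+x)+(3+x)))*4)+(((6*5)+(z+(b*b)))+3))
Step 1: at LLL: (5+7) -> 12; overall: ((((5+7)+((y+x)+(3+x)))*4)+(((6*5)+(z+(b*b)))+3)) -> (((12+((y+x)+(3+x)))*4)+(((6*5)+(z+(b*b)))+3))
Step 2: at RLL: (6*5) -> 30; overall: (((12+((y+x)+(3+x)))*4)+(((6*5)+(z+(b*b)))+3)) -> (((12+((y+x)+(3+x)))*4)+((30+(z+(b*b)))+3))
Fixed point: (((12+((y+x)+(3+x)))*4)+((30+(z+(b*b)))+3))

Answer: (((12+((y+x)+(3+x)))*4)+((30+(z+(b*b)))+3))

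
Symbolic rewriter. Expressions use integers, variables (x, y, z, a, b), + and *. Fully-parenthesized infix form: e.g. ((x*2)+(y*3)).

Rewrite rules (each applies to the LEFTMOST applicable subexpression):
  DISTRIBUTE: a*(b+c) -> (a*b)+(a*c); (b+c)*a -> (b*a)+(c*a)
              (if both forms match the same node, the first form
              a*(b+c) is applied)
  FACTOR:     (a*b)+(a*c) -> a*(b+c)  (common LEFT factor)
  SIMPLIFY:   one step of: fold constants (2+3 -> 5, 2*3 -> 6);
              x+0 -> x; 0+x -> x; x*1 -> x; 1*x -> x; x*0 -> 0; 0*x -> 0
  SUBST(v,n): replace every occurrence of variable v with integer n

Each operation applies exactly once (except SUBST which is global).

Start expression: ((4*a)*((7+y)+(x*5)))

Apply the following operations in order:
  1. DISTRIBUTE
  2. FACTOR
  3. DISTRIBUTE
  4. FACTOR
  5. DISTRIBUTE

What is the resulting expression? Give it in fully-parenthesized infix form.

Start: ((4*a)*((7+y)+(x*5)))
Apply DISTRIBUTE at root (target: ((4*a)*((7+y)+(x*5)))): ((4*a)*((7+y)+(x*5))) -> (((4*a)*(7+y))+((4*a)*(x*5)))
Apply FACTOR at root (target: (((4*a)*(7+y))+((4*a)*(x*5)))): (((4*a)*(7+y))+((4*a)*(x*5))) -> ((4*a)*((7+y)+(x*5)))
Apply DISTRIBUTE at root (target: ((4*a)*((7+y)+(x*5)))): ((4*a)*((7+y)+(x*5))) -> (((4*a)*(7+y))+((4*a)*(x*5)))
Apply FACTOR at root (target: (((4*a)*(7+y))+((4*a)*(x*5)))): (((4*a)*(7+y))+((4*a)*(x*5))) -> ((4*a)*((7+y)+(x*5)))
Apply DISTRIBUTE at root (target: ((4*a)*((7+y)+(x*5)))): ((4*a)*((7+y)+(x*5))) -> (((4*a)*(7+y))+((4*a)*(x*5)))

Answer: (((4*a)*(7+y))+((4*a)*(x*5)))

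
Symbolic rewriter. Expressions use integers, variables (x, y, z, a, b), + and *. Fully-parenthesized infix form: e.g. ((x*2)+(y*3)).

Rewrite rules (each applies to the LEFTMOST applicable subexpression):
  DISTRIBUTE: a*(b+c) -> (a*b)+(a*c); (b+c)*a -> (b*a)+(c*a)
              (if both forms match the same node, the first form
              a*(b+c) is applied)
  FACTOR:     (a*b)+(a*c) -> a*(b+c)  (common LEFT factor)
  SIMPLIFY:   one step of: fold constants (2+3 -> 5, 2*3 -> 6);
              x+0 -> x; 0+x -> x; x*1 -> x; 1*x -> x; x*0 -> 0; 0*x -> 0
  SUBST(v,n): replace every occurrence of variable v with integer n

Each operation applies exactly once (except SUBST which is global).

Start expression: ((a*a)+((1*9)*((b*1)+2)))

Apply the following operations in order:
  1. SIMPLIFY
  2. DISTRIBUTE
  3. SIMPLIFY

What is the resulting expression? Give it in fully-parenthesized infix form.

Answer: ((a*a)+((9*b)+(9*2)))

Derivation:
Start: ((a*a)+((1*9)*((b*1)+2)))
Apply SIMPLIFY at RL (target: (1*9)): ((a*a)+((1*9)*((b*1)+2))) -> ((a*a)+(9*((b*1)+2)))
Apply DISTRIBUTE at R (target: (9*((b*1)+2))): ((a*a)+(9*((b*1)+2))) -> ((a*a)+((9*(b*1))+(9*2)))
Apply SIMPLIFY at RLR (target: (b*1)): ((a*a)+((9*(b*1))+(9*2))) -> ((a*a)+((9*b)+(9*2)))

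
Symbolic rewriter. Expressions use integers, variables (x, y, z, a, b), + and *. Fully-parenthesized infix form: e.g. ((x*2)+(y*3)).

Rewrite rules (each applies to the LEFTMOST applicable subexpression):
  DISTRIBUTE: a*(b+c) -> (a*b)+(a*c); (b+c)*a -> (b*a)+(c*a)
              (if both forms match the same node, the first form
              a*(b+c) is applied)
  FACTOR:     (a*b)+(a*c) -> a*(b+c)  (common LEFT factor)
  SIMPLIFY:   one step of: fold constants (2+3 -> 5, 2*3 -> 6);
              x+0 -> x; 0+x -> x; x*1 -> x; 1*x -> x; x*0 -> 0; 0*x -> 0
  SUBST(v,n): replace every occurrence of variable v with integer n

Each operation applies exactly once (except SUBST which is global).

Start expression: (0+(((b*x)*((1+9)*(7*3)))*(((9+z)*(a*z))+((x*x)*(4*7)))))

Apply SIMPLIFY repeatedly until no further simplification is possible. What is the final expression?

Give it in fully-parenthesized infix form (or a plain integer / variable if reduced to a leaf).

Answer: (((b*x)*210)*(((9+z)*(a*z))+((x*x)*28)))

Derivation:
Start: (0+(((b*x)*((1+9)*(7*3)))*(((9+z)*(a*z))+((x*x)*(4*7)))))
Step 1: at root: (0+(((b*x)*((1+9)*(7*3)))*(((9+z)*(a*z))+((x*x)*(4*7))))) -> (((b*x)*((1+9)*(7*3)))*(((9+z)*(a*z))+((x*x)*(4*7)))); overall: (0+(((b*x)*((1+9)*(7*3)))*(((9+z)*(a*z))+((x*x)*(4*7))))) -> (((b*x)*((1+9)*(7*3)))*(((9+z)*(a*z))+((x*x)*(4*7))))
Step 2: at LRL: (1+9) -> 10; overall: (((b*x)*((1+9)*(7*3)))*(((9+z)*(a*z))+((x*x)*(4*7)))) -> (((b*x)*(10*(7*3)))*(((9+z)*(a*z))+((x*x)*(4*7))))
Step 3: at LRR: (7*3) -> 21; overall: (((b*x)*(10*(7*3)))*(((9+z)*(a*z))+((x*x)*(4*7)))) -> (((b*x)*(10*21))*(((9+z)*(a*z))+((x*x)*(4*7))))
Step 4: at LR: (10*21) -> 210; overall: (((b*x)*(10*21))*(((9+z)*(a*z))+((x*x)*(4*7)))) -> (((b*x)*210)*(((9+z)*(a*z))+((x*x)*(4*7))))
Step 5: at RRR: (4*7) -> 28; overall: (((b*x)*210)*(((9+z)*(a*z))+((x*x)*(4*7)))) -> (((b*x)*210)*(((9+z)*(a*z))+((x*x)*28)))
Fixed point: (((b*x)*210)*(((9+z)*(a*z))+((x*x)*28)))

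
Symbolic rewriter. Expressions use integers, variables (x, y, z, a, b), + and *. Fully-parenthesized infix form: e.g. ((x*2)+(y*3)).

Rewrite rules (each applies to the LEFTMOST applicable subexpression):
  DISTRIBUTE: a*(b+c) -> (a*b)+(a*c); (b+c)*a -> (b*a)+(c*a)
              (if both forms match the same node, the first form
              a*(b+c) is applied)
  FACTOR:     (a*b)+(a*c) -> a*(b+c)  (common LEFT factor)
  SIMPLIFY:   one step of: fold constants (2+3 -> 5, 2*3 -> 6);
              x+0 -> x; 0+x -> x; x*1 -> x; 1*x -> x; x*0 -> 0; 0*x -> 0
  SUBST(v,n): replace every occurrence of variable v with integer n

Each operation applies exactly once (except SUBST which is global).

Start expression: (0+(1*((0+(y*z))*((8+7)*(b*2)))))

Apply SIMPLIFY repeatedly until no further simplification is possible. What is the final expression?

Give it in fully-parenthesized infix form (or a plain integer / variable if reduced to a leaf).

Start: (0+(1*((0+(y*z))*((8+7)*(b*2)))))
Step 1: at root: (0+(1*((0+(y*z))*((8+7)*(b*2))))) -> (1*((0+(y*z))*((8+7)*(b*2)))); overall: (0+(1*((0+(y*z))*((8+7)*(b*2))))) -> (1*((0+(y*z))*((8+7)*(b*2))))
Step 2: at root: (1*((0+(y*z))*((8+7)*(b*2)))) -> ((0+(y*z))*((8+7)*(b*2))); overall: (1*((0+(y*z))*((8+7)*(b*2)))) -> ((0+(y*z))*((8+7)*(b*2)))
Step 3: at L: (0+(y*z)) -> (y*z); overall: ((0+(y*z))*((8+7)*(b*2))) -> ((y*z)*((8+7)*(b*2)))
Step 4: at RL: (8+7) -> 15; overall: ((y*z)*((8+7)*(b*2))) -> ((y*z)*(15*(b*2)))
Fixed point: ((y*z)*(15*(b*2)))

Answer: ((y*z)*(15*(b*2)))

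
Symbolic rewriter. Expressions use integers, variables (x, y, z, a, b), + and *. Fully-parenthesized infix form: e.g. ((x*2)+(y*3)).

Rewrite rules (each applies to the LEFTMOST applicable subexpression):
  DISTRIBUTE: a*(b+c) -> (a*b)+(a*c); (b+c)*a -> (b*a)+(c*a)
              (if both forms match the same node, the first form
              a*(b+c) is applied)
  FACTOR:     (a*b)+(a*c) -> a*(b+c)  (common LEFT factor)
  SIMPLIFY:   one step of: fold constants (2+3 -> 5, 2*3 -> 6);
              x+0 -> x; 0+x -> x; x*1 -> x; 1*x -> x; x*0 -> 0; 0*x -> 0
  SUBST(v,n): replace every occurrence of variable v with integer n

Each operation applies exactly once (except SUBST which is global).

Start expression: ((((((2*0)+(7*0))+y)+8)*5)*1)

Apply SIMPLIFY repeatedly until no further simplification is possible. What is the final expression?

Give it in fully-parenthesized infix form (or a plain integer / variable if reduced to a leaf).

Start: ((((((2*0)+(7*0))+y)+8)*5)*1)
Step 1: at root: ((((((2*0)+(7*0))+y)+8)*5)*1) -> (((((2*0)+(7*0))+y)+8)*5); overall: ((((((2*0)+(7*0))+y)+8)*5)*1) -> (((((2*0)+(7*0))+y)+8)*5)
Step 2: at LLLL: (2*0) -> 0; overall: (((((2*0)+(7*0))+y)+8)*5) -> ((((0+(7*0))+y)+8)*5)
Step 3: at LLL: (0+(7*0)) -> (7*0); overall: ((((0+(7*0))+y)+8)*5) -> ((((7*0)+y)+8)*5)
Step 4: at LLL: (7*0) -> 0; overall: ((((7*0)+y)+8)*5) -> (((0+y)+8)*5)
Step 5: at LL: (0+y) -> y; overall: (((0+y)+8)*5) -> ((y+8)*5)
Fixed point: ((y+8)*5)

Answer: ((y+8)*5)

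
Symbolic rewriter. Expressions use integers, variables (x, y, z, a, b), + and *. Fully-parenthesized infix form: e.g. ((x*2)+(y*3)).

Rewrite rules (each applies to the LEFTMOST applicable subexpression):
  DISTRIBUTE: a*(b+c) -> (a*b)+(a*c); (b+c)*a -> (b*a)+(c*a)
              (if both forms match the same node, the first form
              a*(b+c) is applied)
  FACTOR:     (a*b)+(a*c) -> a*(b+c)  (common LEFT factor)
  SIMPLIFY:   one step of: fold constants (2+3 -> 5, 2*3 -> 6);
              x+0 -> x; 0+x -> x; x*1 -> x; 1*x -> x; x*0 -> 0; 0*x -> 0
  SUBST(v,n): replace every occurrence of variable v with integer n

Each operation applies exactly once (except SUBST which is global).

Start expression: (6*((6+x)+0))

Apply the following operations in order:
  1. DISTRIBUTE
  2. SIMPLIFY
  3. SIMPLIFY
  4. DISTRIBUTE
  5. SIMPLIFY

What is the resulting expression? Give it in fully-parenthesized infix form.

Answer: (36+(6*x))

Derivation:
Start: (6*((6+x)+0))
Apply DISTRIBUTE at root (target: (6*((6+x)+0))): (6*((6+x)+0)) -> ((6*(6+x))+(6*0))
Apply SIMPLIFY at R (target: (6*0)): ((6*(6+x))+(6*0)) -> ((6*(6+x))+0)
Apply SIMPLIFY at root (target: ((6*(6+x))+0)): ((6*(6+x))+0) -> (6*(6+x))
Apply DISTRIBUTE at root (target: (6*(6+x))): (6*(6+x)) -> ((6*6)+(6*x))
Apply SIMPLIFY at L (target: (6*6)): ((6*6)+(6*x)) -> (36+(6*x))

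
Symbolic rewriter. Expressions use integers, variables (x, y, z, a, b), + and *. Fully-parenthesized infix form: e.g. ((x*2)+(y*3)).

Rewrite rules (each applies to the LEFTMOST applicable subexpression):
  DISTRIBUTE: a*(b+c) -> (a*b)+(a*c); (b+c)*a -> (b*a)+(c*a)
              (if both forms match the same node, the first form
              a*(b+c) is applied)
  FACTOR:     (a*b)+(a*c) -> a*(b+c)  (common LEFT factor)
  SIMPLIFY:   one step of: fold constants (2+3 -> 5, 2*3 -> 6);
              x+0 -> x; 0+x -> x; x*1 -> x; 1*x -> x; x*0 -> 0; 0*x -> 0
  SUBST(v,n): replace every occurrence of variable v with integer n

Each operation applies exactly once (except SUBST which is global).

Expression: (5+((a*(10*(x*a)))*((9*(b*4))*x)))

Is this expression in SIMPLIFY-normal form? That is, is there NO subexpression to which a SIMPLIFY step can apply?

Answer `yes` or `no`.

Expression: (5+((a*(10*(x*a)))*((9*(b*4))*x)))
Scanning for simplifiable subexpressions (pre-order)...
  at root: (5+((a*(10*(x*a)))*((9*(b*4))*x))) (not simplifiable)
  at R: ((a*(10*(x*a)))*((9*(b*4))*x)) (not simplifiable)
  at RL: (a*(10*(x*a))) (not simplifiable)
  at RLR: (10*(x*a)) (not simplifiable)
  at RLRR: (x*a) (not simplifiable)
  at RR: ((9*(b*4))*x) (not simplifiable)
  at RRL: (9*(b*4)) (not simplifiable)
  at RRLR: (b*4) (not simplifiable)
Result: no simplifiable subexpression found -> normal form.

Answer: yes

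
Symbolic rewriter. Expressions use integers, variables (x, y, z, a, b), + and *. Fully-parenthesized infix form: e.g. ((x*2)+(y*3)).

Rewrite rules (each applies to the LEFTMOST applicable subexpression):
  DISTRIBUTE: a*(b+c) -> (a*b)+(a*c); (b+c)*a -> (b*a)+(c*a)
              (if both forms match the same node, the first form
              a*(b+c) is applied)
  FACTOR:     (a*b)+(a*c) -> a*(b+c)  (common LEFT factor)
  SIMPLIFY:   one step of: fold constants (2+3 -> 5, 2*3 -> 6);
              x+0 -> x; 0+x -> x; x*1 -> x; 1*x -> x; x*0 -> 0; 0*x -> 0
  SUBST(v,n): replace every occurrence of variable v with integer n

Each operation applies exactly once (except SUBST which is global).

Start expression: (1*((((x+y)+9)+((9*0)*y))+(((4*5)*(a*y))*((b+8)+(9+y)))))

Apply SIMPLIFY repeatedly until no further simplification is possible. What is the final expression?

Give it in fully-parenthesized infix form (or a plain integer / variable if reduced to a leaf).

Answer: (((x+y)+9)+((20*(a*y))*((b+8)+(9+y))))

Derivation:
Start: (1*((((x+y)+9)+((9*0)*y))+(((4*5)*(a*y))*((b+8)+(9+y)))))
Step 1: at root: (1*((((x+y)+9)+((9*0)*y))+(((4*5)*(a*y))*((b+8)+(9+y))))) -> ((((x+y)+9)+((9*0)*y))+(((4*5)*(a*y))*((b+8)+(9+y)))); overall: (1*((((x+y)+9)+((9*0)*y))+(((4*5)*(a*y))*((b+8)+(9+y))))) -> ((((x+y)+9)+((9*0)*y))+(((4*5)*(a*y))*((b+8)+(9+y))))
Step 2: at LRL: (9*0) -> 0; overall: ((((x+y)+9)+((9*0)*y))+(((4*5)*(a*y))*((b+8)+(9+y)))) -> ((((x+y)+9)+(0*y))+(((4*5)*(a*y))*((b+8)+(9+y))))
Step 3: at LR: (0*y) -> 0; overall: ((((x+y)+9)+(0*y))+(((4*5)*(a*y))*((b+8)+(9+y)))) -> ((((x+y)+9)+0)+(((4*5)*(a*y))*((b+8)+(9+y))))
Step 4: at L: (((x+y)+9)+0) -> ((x+y)+9); overall: ((((x+y)+9)+0)+(((4*5)*(a*y))*((b+8)+(9+y)))) -> (((x+y)+9)+(((4*5)*(a*y))*((b+8)+(9+y))))
Step 5: at RLL: (4*5) -> 20; overall: (((x+y)+9)+(((4*5)*(a*y))*((b+8)+(9+y)))) -> (((x+y)+9)+((20*(a*y))*((b+8)+(9+y))))
Fixed point: (((x+y)+9)+((20*(a*y))*((b+8)+(9+y))))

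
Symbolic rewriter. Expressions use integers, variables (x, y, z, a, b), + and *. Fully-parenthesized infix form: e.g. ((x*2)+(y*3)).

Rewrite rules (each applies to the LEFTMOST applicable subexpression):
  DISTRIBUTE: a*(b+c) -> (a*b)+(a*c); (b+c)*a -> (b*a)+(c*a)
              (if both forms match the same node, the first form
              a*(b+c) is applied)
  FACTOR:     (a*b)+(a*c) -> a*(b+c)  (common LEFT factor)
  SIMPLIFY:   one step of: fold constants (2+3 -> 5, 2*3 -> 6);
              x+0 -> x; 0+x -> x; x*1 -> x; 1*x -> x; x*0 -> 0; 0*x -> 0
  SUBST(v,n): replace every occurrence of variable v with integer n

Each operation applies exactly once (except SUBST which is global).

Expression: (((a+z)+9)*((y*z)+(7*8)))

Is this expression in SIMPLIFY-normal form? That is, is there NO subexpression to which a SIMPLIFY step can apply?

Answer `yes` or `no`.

Answer: no

Derivation:
Expression: (((a+z)+9)*((y*z)+(7*8)))
Scanning for simplifiable subexpressions (pre-order)...
  at root: (((a+z)+9)*((y*z)+(7*8))) (not simplifiable)
  at L: ((a+z)+9) (not simplifiable)
  at LL: (a+z) (not simplifiable)
  at R: ((y*z)+(7*8)) (not simplifiable)
  at RL: (y*z) (not simplifiable)
  at RR: (7*8) (SIMPLIFIABLE)
Found simplifiable subexpr at path RR: (7*8)
One SIMPLIFY step would give: (((a+z)+9)*((y*z)+56))
-> NOT in normal form.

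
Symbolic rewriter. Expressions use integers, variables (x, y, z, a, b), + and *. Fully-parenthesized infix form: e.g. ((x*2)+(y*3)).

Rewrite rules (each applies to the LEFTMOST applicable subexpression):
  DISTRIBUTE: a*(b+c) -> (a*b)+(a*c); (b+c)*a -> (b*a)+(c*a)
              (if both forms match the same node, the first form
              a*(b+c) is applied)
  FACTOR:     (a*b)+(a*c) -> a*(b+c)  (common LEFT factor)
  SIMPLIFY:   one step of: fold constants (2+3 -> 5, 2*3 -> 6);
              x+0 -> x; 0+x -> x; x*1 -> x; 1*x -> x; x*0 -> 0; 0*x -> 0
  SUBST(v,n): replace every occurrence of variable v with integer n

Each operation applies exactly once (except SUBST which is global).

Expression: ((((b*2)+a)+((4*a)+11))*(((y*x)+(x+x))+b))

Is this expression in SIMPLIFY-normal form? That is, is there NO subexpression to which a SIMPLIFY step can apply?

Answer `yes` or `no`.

Expression: ((((b*2)+a)+((4*a)+11))*(((y*x)+(x+x))+b))
Scanning for simplifiable subexpressions (pre-order)...
  at root: ((((b*2)+a)+((4*a)+11))*(((y*x)+(x+x))+b)) (not simplifiable)
  at L: (((b*2)+a)+((4*a)+11)) (not simplifiable)
  at LL: ((b*2)+a) (not simplifiable)
  at LLL: (b*2) (not simplifiable)
  at LR: ((4*a)+11) (not simplifiable)
  at LRL: (4*a) (not simplifiable)
  at R: (((y*x)+(x+x))+b) (not simplifiable)
  at RL: ((y*x)+(x+x)) (not simplifiable)
  at RLL: (y*x) (not simplifiable)
  at RLR: (x+x) (not simplifiable)
Result: no simplifiable subexpression found -> normal form.

Answer: yes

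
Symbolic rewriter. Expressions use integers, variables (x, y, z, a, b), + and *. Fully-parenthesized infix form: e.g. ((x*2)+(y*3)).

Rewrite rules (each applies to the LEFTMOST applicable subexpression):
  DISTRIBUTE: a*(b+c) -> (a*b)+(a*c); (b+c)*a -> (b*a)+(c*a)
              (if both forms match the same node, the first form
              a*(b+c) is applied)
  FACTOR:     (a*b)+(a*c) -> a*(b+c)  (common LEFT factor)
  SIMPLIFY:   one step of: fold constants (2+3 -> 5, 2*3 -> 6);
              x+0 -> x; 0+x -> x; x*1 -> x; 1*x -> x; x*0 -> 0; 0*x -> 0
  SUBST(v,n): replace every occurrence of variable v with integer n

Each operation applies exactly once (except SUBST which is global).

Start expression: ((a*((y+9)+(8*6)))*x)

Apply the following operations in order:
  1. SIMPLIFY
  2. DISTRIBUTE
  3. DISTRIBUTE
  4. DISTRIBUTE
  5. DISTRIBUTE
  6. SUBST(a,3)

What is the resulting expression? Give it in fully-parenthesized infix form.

Start: ((a*((y+9)+(8*6)))*x)
Apply SIMPLIFY at LRR (target: (8*6)): ((a*((y+9)+(8*6)))*x) -> ((a*((y+9)+48))*x)
Apply DISTRIBUTE at L (target: (a*((y+9)+48))): ((a*((y+9)+48))*x) -> (((a*(y+9))+(a*48))*x)
Apply DISTRIBUTE at root (target: (((a*(y+9))+(a*48))*x)): (((a*(y+9))+(a*48))*x) -> (((a*(y+9))*x)+((a*48)*x))
Apply DISTRIBUTE at LL (target: (a*(y+9))): (((a*(y+9))*x)+((a*48)*x)) -> ((((a*y)+(a*9))*x)+((a*48)*x))
Apply DISTRIBUTE at L (target: (((a*y)+(a*9))*x)): ((((a*y)+(a*9))*x)+((a*48)*x)) -> ((((a*y)*x)+((a*9)*x))+((a*48)*x))
Apply SUBST(a,3): ((((a*y)*x)+((a*9)*x))+((a*48)*x)) -> ((((3*y)*x)+((3*9)*x))+((3*48)*x))

Answer: ((((3*y)*x)+((3*9)*x))+((3*48)*x))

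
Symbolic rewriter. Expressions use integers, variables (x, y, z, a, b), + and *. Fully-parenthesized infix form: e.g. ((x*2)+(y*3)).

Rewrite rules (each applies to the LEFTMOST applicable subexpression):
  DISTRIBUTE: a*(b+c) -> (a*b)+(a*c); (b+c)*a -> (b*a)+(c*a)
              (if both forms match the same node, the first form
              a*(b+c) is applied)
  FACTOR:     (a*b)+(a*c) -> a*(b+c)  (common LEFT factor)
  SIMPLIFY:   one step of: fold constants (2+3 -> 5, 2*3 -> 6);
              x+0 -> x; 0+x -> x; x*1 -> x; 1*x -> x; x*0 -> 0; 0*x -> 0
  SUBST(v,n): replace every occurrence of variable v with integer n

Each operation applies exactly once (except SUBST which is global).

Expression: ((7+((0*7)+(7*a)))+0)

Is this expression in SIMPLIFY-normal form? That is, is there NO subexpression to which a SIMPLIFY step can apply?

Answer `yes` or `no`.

Answer: no

Derivation:
Expression: ((7+((0*7)+(7*a)))+0)
Scanning for simplifiable subexpressions (pre-order)...
  at root: ((7+((0*7)+(7*a)))+0) (SIMPLIFIABLE)
  at L: (7+((0*7)+(7*a))) (not simplifiable)
  at LR: ((0*7)+(7*a)) (not simplifiable)
  at LRL: (0*7) (SIMPLIFIABLE)
  at LRR: (7*a) (not simplifiable)
Found simplifiable subexpr at path root: ((7+((0*7)+(7*a)))+0)
One SIMPLIFY step would give: (7+((0*7)+(7*a)))
-> NOT in normal form.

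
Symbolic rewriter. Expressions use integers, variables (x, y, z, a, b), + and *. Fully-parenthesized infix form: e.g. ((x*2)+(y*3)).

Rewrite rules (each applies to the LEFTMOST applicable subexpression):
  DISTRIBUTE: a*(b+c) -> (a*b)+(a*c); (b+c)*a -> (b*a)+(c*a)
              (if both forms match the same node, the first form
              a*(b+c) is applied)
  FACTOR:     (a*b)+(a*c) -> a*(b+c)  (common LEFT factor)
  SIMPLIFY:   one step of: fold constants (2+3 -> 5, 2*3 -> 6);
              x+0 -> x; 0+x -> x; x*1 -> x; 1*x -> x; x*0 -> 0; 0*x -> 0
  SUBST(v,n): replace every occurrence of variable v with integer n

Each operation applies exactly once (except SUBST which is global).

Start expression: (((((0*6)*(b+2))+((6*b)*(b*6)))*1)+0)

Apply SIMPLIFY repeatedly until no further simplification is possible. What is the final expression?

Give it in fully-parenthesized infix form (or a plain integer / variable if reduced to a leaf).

Answer: ((6*b)*(b*6))

Derivation:
Start: (((((0*6)*(b+2))+((6*b)*(b*6)))*1)+0)
Step 1: at root: (((((0*6)*(b+2))+((6*b)*(b*6)))*1)+0) -> ((((0*6)*(b+2))+((6*b)*(b*6)))*1); overall: (((((0*6)*(b+2))+((6*b)*(b*6)))*1)+0) -> ((((0*6)*(b+2))+((6*b)*(b*6)))*1)
Step 2: at root: ((((0*6)*(b+2))+((6*b)*(b*6)))*1) -> (((0*6)*(b+2))+((6*b)*(b*6))); overall: ((((0*6)*(b+2))+((6*b)*(b*6)))*1) -> (((0*6)*(b+2))+((6*b)*(b*6)))
Step 3: at LL: (0*6) -> 0; overall: (((0*6)*(b+2))+((6*b)*(b*6))) -> ((0*(b+2))+((6*b)*(b*6)))
Step 4: at L: (0*(b+2)) -> 0; overall: ((0*(b+2))+((6*b)*(b*6))) -> (0+((6*b)*(b*6)))
Step 5: at root: (0+((6*b)*(b*6))) -> ((6*b)*(b*6)); overall: (0+((6*b)*(b*6))) -> ((6*b)*(b*6))
Fixed point: ((6*b)*(b*6))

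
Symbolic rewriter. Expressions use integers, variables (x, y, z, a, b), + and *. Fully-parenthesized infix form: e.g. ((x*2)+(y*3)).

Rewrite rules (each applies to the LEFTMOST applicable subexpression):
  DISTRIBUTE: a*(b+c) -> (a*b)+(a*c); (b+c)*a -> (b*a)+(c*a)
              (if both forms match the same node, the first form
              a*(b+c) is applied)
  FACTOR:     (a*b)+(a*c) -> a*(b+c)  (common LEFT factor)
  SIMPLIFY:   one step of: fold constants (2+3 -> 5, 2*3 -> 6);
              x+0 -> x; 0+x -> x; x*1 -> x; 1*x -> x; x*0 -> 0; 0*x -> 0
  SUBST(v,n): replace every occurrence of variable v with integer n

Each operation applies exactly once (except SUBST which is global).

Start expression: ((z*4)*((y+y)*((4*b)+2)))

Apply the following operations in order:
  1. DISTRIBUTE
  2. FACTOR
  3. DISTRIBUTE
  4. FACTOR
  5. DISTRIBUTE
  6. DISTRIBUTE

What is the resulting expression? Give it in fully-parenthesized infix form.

Start: ((z*4)*((y+y)*((4*b)+2)))
Apply DISTRIBUTE at R (target: ((y+y)*((4*b)+2))): ((z*4)*((y+y)*((4*b)+2))) -> ((z*4)*(((y+y)*(4*b))+((y+y)*2)))
Apply FACTOR at R (target: (((y+y)*(4*b))+((y+y)*2))): ((z*4)*(((y+y)*(4*b))+((y+y)*2))) -> ((z*4)*((y+y)*((4*b)+2)))
Apply DISTRIBUTE at R (target: ((y+y)*((4*b)+2))): ((z*4)*((y+y)*((4*b)+2))) -> ((z*4)*(((y+y)*(4*b))+((y+y)*2)))
Apply FACTOR at R (target: (((y+y)*(4*b))+((y+y)*2))): ((z*4)*(((y+y)*(4*b))+((y+y)*2))) -> ((z*4)*((y+y)*((4*b)+2)))
Apply DISTRIBUTE at R (target: ((y+y)*((4*b)+2))): ((z*4)*((y+y)*((4*b)+2))) -> ((z*4)*(((y+y)*(4*b))+((y+y)*2)))
Apply DISTRIBUTE at root (target: ((z*4)*(((y+y)*(4*b))+((y+y)*2)))): ((z*4)*(((y+y)*(4*b))+((y+y)*2))) -> (((z*4)*((y+y)*(4*b)))+((z*4)*((y+y)*2)))

Answer: (((z*4)*((y+y)*(4*b)))+((z*4)*((y+y)*2)))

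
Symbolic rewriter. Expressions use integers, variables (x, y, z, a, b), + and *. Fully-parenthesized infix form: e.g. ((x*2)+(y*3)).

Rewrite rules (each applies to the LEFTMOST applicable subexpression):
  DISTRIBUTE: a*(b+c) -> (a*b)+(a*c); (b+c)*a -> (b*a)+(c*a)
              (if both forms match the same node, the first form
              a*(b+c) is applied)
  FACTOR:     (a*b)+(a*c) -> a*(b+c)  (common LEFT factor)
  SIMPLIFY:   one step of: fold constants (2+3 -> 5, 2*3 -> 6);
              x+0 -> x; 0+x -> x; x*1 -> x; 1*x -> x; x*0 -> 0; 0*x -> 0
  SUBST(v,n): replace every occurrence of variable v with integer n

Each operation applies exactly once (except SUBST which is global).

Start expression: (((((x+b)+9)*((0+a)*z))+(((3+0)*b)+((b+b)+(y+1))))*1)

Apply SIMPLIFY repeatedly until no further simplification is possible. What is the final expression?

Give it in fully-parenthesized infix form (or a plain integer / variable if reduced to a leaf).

Answer: ((((x+b)+9)*(a*z))+((3*b)+((b+b)+(y+1))))

Derivation:
Start: (((((x+b)+9)*((0+a)*z))+(((3+0)*b)+((b+b)+(y+1))))*1)
Step 1: at root: (((((x+b)+9)*((0+a)*z))+(((3+0)*b)+((b+b)+(y+1))))*1) -> ((((x+b)+9)*((0+a)*z))+(((3+0)*b)+((b+b)+(y+1)))); overall: (((((x+b)+9)*((0+a)*z))+(((3+0)*b)+((b+b)+(y+1))))*1) -> ((((x+b)+9)*((0+a)*z))+(((3+0)*b)+((b+b)+(y+1))))
Step 2: at LRL: (0+a) -> a; overall: ((((x+b)+9)*((0+a)*z))+(((3+0)*b)+((b+b)+(y+1)))) -> ((((x+b)+9)*(a*z))+(((3+0)*b)+((b+b)+(y+1))))
Step 3: at RLL: (3+0) -> 3; overall: ((((x+b)+9)*(a*z))+(((3+0)*b)+((b+b)+(y+1)))) -> ((((x+b)+9)*(a*z))+((3*b)+((b+b)+(y+1))))
Fixed point: ((((x+b)+9)*(a*z))+((3*b)+((b+b)+(y+1))))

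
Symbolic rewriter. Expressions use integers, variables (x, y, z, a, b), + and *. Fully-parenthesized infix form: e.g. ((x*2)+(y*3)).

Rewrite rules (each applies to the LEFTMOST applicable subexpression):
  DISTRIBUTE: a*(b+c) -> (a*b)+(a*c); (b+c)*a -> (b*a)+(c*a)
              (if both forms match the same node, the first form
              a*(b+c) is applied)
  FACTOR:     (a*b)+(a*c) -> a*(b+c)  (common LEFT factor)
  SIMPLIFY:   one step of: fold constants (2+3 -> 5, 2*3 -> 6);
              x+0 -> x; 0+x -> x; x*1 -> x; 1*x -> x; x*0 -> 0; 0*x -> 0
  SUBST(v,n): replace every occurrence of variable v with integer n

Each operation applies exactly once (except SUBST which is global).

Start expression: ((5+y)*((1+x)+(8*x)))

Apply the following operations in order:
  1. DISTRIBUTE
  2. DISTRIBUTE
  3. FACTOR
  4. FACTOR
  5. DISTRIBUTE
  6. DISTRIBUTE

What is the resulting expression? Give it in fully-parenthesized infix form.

Answer: ((((5+y)*1)+((5+y)*x))+((5+y)*(8*x)))

Derivation:
Start: ((5+y)*((1+x)+(8*x)))
Apply DISTRIBUTE at root (target: ((5+y)*((1+x)+(8*x)))): ((5+y)*((1+x)+(8*x))) -> (((5+y)*(1+x))+((5+y)*(8*x)))
Apply DISTRIBUTE at L (target: ((5+y)*(1+x))): (((5+y)*(1+x))+((5+y)*(8*x))) -> ((((5+y)*1)+((5+y)*x))+((5+y)*(8*x)))
Apply FACTOR at L (target: (((5+y)*1)+((5+y)*x))): ((((5+y)*1)+((5+y)*x))+((5+y)*(8*x))) -> (((5+y)*(1+x))+((5+y)*(8*x)))
Apply FACTOR at root (target: (((5+y)*(1+x))+((5+y)*(8*x)))): (((5+y)*(1+x))+((5+y)*(8*x))) -> ((5+y)*((1+x)+(8*x)))
Apply DISTRIBUTE at root (target: ((5+y)*((1+x)+(8*x)))): ((5+y)*((1+x)+(8*x))) -> (((5+y)*(1+x))+((5+y)*(8*x)))
Apply DISTRIBUTE at L (target: ((5+y)*(1+x))): (((5+y)*(1+x))+((5+y)*(8*x))) -> ((((5+y)*1)+((5+y)*x))+((5+y)*(8*x)))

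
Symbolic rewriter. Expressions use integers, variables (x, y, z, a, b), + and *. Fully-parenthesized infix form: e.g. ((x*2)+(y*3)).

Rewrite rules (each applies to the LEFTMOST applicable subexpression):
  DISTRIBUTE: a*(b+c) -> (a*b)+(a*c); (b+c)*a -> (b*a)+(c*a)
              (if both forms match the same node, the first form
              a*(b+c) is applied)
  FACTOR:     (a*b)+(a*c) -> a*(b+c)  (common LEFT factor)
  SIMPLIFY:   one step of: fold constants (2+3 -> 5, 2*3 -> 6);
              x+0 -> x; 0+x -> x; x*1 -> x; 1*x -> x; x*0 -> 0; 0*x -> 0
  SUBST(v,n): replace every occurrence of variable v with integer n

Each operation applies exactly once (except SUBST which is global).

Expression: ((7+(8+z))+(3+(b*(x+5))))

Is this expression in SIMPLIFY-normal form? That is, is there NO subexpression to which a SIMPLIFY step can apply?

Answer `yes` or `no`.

Expression: ((7+(8+z))+(3+(b*(x+5))))
Scanning for simplifiable subexpressions (pre-order)...
  at root: ((7+(8+z))+(3+(b*(x+5)))) (not simplifiable)
  at L: (7+(8+z)) (not simplifiable)
  at LR: (8+z) (not simplifiable)
  at R: (3+(b*(x+5))) (not simplifiable)
  at RR: (b*(x+5)) (not simplifiable)
  at RRR: (x+5) (not simplifiable)
Result: no simplifiable subexpression found -> normal form.

Answer: yes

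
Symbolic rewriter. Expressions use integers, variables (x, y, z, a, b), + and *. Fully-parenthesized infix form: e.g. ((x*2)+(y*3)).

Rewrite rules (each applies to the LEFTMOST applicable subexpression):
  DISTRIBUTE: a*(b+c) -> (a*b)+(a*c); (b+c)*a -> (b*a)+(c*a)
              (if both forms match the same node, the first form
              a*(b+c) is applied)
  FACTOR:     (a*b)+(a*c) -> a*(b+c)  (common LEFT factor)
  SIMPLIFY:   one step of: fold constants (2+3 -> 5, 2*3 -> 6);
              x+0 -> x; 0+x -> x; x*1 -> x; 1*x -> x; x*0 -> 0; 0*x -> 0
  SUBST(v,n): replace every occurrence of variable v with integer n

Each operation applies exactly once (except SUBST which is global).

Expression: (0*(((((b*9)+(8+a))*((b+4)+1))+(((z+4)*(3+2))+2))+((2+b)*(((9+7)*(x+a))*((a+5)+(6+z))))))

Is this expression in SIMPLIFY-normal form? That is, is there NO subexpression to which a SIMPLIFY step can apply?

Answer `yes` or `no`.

Answer: no

Derivation:
Expression: (0*(((((b*9)+(8+a))*((b+4)+1))+(((z+4)*(3+2))+2))+((2+b)*(((9+7)*(x+a))*((a+5)+(6+z))))))
Scanning for simplifiable subexpressions (pre-order)...
  at root: (0*(((((b*9)+(8+a))*((b+4)+1))+(((z+4)*(3+2))+2))+((2+b)*(((9+7)*(x+a))*((a+5)+(6+z)))))) (SIMPLIFIABLE)
  at R: (((((b*9)+(8+a))*((b+4)+1))+(((z+4)*(3+2))+2))+((2+b)*(((9+7)*(x+a))*((a+5)+(6+z))))) (not simplifiable)
  at RL: ((((b*9)+(8+a))*((b+4)+1))+(((z+4)*(3+2))+2)) (not simplifiable)
  at RLL: (((b*9)+(8+a))*((b+4)+1)) (not simplifiable)
  at RLLL: ((b*9)+(8+a)) (not simplifiable)
  at RLLLL: (b*9) (not simplifiable)
  at RLLLR: (8+a) (not simplifiable)
  at RLLR: ((b+4)+1) (not simplifiable)
  at RLLRL: (b+4) (not simplifiable)
  at RLR: (((z+4)*(3+2))+2) (not simplifiable)
  at RLRL: ((z+4)*(3+2)) (not simplifiable)
  at RLRLL: (z+4) (not simplifiable)
  at RLRLR: (3+2) (SIMPLIFIABLE)
  at RR: ((2+b)*(((9+7)*(x+a))*((a+5)+(6+z)))) (not simplifiable)
  at RRL: (2+b) (not simplifiable)
  at RRR: (((9+7)*(x+a))*((a+5)+(6+z))) (not simplifiable)
  at RRRL: ((9+7)*(x+a)) (not simplifiable)
  at RRRLL: (9+7) (SIMPLIFIABLE)
  at RRRLR: (x+a) (not simplifiable)
  at RRRR: ((a+5)+(6+z)) (not simplifiable)
  at RRRRL: (a+5) (not simplifiable)
  at RRRRR: (6+z) (not simplifiable)
Found simplifiable subexpr at path root: (0*(((((b*9)+(8+a))*((b+4)+1))+(((z+4)*(3+2))+2))+((2+b)*(((9+7)*(x+a))*((a+5)+(6+z))))))
One SIMPLIFY step would give: 0
-> NOT in normal form.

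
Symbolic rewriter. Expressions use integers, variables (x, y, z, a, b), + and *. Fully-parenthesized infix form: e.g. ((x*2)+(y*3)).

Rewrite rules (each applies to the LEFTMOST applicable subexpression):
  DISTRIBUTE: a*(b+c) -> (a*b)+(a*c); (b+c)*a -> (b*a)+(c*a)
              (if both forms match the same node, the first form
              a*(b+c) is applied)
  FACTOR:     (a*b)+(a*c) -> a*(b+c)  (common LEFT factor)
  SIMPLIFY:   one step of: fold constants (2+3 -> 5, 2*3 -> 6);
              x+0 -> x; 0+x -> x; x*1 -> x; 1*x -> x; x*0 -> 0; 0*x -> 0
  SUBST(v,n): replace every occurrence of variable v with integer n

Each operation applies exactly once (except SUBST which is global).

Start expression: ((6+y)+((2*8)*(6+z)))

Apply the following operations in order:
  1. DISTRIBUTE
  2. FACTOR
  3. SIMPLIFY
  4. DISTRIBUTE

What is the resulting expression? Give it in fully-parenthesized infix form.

Start: ((6+y)+((2*8)*(6+z)))
Apply DISTRIBUTE at R (target: ((2*8)*(6+z))): ((6+y)+((2*8)*(6+z))) -> ((6+y)+(((2*8)*6)+((2*8)*z)))
Apply FACTOR at R (target: (((2*8)*6)+((2*8)*z))): ((6+y)+(((2*8)*6)+((2*8)*z))) -> ((6+y)+((2*8)*(6+z)))
Apply SIMPLIFY at RL (target: (2*8)): ((6+y)+((2*8)*(6+z))) -> ((6+y)+(16*(6+z)))
Apply DISTRIBUTE at R (target: (16*(6+z))): ((6+y)+(16*(6+z))) -> ((6+y)+((16*6)+(16*z)))

Answer: ((6+y)+((16*6)+(16*z)))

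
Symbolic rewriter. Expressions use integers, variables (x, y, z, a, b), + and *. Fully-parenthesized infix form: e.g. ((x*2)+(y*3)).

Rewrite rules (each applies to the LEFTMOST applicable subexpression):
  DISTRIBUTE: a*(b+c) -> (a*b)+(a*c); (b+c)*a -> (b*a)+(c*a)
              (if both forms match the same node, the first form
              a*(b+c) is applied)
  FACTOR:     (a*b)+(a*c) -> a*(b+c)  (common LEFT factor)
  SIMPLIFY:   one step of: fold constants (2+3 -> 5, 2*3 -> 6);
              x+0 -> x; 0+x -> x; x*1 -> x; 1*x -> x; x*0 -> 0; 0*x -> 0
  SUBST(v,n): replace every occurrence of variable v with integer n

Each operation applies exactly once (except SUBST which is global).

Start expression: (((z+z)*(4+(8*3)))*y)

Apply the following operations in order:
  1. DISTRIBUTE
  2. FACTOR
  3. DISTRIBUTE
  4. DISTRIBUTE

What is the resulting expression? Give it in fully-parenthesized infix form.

Start: (((z+z)*(4+(8*3)))*y)
Apply DISTRIBUTE at L (target: ((z+z)*(4+(8*3)))): (((z+z)*(4+(8*3)))*y) -> ((((z+z)*4)+((z+z)*(8*3)))*y)
Apply FACTOR at L (target: (((z+z)*4)+((z+z)*(8*3)))): ((((z+z)*4)+((z+z)*(8*3)))*y) -> (((z+z)*(4+(8*3)))*y)
Apply DISTRIBUTE at L (target: ((z+z)*(4+(8*3)))): (((z+z)*(4+(8*3)))*y) -> ((((z+z)*4)+((z+z)*(8*3)))*y)
Apply DISTRIBUTE at root (target: ((((z+z)*4)+((z+z)*(8*3)))*y)): ((((z+z)*4)+((z+z)*(8*3)))*y) -> ((((z+z)*4)*y)+(((z+z)*(8*3))*y))

Answer: ((((z+z)*4)*y)+(((z+z)*(8*3))*y))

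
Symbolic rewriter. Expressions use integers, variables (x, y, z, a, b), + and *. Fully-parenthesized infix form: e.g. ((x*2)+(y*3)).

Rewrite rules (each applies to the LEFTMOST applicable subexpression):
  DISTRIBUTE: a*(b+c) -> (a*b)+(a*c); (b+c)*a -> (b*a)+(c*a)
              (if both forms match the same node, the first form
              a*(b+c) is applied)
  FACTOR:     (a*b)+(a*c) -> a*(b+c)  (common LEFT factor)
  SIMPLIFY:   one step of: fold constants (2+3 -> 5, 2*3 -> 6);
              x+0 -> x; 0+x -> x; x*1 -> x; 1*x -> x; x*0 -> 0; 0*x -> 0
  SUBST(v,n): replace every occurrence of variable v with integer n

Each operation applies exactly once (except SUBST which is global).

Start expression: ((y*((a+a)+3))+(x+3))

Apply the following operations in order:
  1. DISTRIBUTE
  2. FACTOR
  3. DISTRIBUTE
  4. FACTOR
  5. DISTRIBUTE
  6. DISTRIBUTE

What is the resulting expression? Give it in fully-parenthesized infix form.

Answer: ((((y*a)+(y*a))+(y*3))+(x+3))

Derivation:
Start: ((y*((a+a)+3))+(x+3))
Apply DISTRIBUTE at L (target: (y*((a+a)+3))): ((y*((a+a)+3))+(x+3)) -> (((y*(a+a))+(y*3))+(x+3))
Apply FACTOR at L (target: ((y*(a+a))+(y*3))): (((y*(a+a))+(y*3))+(x+3)) -> ((y*((a+a)+3))+(x+3))
Apply DISTRIBUTE at L (target: (y*((a+a)+3))): ((y*((a+a)+3))+(x+3)) -> (((y*(a+a))+(y*3))+(x+3))
Apply FACTOR at L (target: ((y*(a+a))+(y*3))): (((y*(a+a))+(y*3))+(x+3)) -> ((y*((a+a)+3))+(x+3))
Apply DISTRIBUTE at L (target: (y*((a+a)+3))): ((y*((a+a)+3))+(x+3)) -> (((y*(a+a))+(y*3))+(x+3))
Apply DISTRIBUTE at LL (target: (y*(a+a))): (((y*(a+a))+(y*3))+(x+3)) -> ((((y*a)+(y*a))+(y*3))+(x+3))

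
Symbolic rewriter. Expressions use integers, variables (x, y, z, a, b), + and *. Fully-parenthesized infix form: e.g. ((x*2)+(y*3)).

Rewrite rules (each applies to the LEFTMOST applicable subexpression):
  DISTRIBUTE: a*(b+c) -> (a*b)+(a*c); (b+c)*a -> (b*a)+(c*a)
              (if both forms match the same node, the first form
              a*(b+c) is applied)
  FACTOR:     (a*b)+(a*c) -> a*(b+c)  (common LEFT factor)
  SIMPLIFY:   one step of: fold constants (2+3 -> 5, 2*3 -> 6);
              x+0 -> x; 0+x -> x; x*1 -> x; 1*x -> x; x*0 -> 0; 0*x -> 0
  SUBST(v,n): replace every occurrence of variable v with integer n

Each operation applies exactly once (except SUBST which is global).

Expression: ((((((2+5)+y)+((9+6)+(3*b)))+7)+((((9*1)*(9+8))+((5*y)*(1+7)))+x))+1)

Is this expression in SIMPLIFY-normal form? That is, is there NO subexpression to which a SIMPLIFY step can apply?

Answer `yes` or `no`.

Answer: no

Derivation:
Expression: ((((((2+5)+y)+((9+6)+(3*b)))+7)+((((9*1)*(9+8))+((5*y)*(1+7)))+x))+1)
Scanning for simplifiable subexpressions (pre-order)...
  at root: ((((((2+5)+y)+((9+6)+(3*b)))+7)+((((9*1)*(9+8))+((5*y)*(1+7)))+x))+1) (not simplifiable)
  at L: (((((2+5)+y)+((9+6)+(3*b)))+7)+((((9*1)*(9+8))+((5*y)*(1+7)))+x)) (not simplifiable)
  at LL: ((((2+5)+y)+((9+6)+(3*b)))+7) (not simplifiable)
  at LLL: (((2+5)+y)+((9+6)+(3*b))) (not simplifiable)
  at LLLL: ((2+5)+y) (not simplifiable)
  at LLLLL: (2+5) (SIMPLIFIABLE)
  at LLLR: ((9+6)+(3*b)) (not simplifiable)
  at LLLRL: (9+6) (SIMPLIFIABLE)
  at LLLRR: (3*b) (not simplifiable)
  at LR: ((((9*1)*(9+8))+((5*y)*(1+7)))+x) (not simplifiable)
  at LRL: (((9*1)*(9+8))+((5*y)*(1+7))) (not simplifiable)
  at LRLL: ((9*1)*(9+8)) (not simplifiable)
  at LRLLL: (9*1) (SIMPLIFIABLE)
  at LRLLR: (9+8) (SIMPLIFIABLE)
  at LRLR: ((5*y)*(1+7)) (not simplifiable)
  at LRLRL: (5*y) (not simplifiable)
  at LRLRR: (1+7) (SIMPLIFIABLE)
Found simplifiable subexpr at path LLLLL: (2+5)
One SIMPLIFY step would give: (((((7+y)+((9+6)+(3*b)))+7)+((((9*1)*(9+8))+((5*y)*(1+7)))+x))+1)
-> NOT in normal form.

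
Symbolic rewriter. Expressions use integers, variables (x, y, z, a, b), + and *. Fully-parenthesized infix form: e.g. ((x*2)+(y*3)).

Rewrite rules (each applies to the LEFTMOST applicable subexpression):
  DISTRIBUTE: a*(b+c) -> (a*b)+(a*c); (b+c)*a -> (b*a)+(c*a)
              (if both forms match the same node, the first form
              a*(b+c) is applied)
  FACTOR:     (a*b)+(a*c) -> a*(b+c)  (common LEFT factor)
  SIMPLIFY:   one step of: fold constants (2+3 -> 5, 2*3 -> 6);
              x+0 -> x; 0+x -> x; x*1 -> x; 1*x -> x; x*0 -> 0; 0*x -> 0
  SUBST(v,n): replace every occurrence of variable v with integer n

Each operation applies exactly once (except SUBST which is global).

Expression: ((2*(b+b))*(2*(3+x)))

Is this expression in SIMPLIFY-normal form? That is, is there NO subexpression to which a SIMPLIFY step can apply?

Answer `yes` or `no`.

Expression: ((2*(b+b))*(2*(3+x)))
Scanning for simplifiable subexpressions (pre-order)...
  at root: ((2*(b+b))*(2*(3+x))) (not simplifiable)
  at L: (2*(b+b)) (not simplifiable)
  at LR: (b+b) (not simplifiable)
  at R: (2*(3+x)) (not simplifiable)
  at RR: (3+x) (not simplifiable)
Result: no simplifiable subexpression found -> normal form.

Answer: yes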